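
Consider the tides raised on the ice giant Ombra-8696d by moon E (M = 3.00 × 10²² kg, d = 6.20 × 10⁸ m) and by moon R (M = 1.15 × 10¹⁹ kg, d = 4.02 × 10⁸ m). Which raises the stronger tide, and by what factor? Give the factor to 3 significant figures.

Tidal acceleration ∝ M/d³, so compare M/d³ for each.
Moon E: (3.00 × 10²²) / (6.20 × 10⁸)³ = 1.259 × 10⁻⁴
Moon R: (1.15 × 10¹⁹) / (4.02 × 10⁸)³ = 1.770 × 10⁻⁷
Ratio (larger/smaller) = 711

Moon E, by a factor of ≈ 711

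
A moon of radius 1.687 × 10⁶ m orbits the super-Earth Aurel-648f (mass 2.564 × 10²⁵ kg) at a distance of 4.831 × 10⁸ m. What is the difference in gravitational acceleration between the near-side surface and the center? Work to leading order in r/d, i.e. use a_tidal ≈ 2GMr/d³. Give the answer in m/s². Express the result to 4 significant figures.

Δg = 2GMr/d³
   = 2 × (6.674 × 10⁻¹¹) × (2.564 × 10²⁵) × (1.687 × 10⁶) / (4.831 × 10⁸)³
   = 5.121 × 10⁻⁵ m/s²

5.121 × 10⁻⁵ m/s²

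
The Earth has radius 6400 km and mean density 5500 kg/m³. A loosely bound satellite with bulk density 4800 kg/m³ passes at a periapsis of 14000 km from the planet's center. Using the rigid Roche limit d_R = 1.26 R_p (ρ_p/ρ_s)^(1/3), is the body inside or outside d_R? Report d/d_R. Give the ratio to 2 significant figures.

d_R = 1.26 × (6400 km) × (5500/4800)^(1/3) = 8438 km
d/d_R = (14000) / (8438) = 1.7
Since d/d_R > 1, the body is outside the Roche limit.

outside; d/d_R ≈ 1.7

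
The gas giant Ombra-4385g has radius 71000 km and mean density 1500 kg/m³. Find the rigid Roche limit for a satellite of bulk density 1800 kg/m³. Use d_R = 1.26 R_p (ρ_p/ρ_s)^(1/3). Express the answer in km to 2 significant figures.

d_R = 1.26 × 71000 km × (1500/1800)^(1/3)
    = 84000 km

84000 km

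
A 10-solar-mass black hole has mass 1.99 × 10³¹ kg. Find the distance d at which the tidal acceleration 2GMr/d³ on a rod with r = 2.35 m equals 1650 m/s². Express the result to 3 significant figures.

2GMr/d³ = a_tidal  ⇒  d = (2GMr / a_tidal)^(1/3)
d = (2 × 6.674×10⁻¹¹ × (1.99 × 10³¹) × (2.35) / (1650))^(1/3)
  = 1.56 × 10⁶ m

1.56 × 10⁶ m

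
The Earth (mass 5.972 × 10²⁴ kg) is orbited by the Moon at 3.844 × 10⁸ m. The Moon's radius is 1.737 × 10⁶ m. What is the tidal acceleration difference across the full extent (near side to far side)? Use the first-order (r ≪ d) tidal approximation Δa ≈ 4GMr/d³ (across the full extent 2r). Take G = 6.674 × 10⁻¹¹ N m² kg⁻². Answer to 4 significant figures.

Differencing GM/(d−r)² and GM/(d+r)² to first order in r/d gives 4GMr/d³.
Δa = 4GMr/d³
   = 4 × (6.674 × 10⁻¹¹) × (5.972 × 10²⁴) × (1.737 × 10⁶) / (3.844 × 10⁸)³
   = 4.875 × 10⁻⁵ m/s²

4.875 × 10⁻⁵ m/s²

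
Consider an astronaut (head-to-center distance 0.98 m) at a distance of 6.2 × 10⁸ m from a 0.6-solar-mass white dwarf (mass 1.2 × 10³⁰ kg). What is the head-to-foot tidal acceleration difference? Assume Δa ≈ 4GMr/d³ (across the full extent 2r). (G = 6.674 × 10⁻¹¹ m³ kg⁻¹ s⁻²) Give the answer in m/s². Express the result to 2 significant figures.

1.3 × 10⁻⁶ m/s²

Δa = 4GMr/d³
   = 4 × (6.674 × 10⁻¹¹) × (1.2 × 10³⁰) × (0.98) / (6.2 × 10⁸)³
   = 1.3 × 10⁻⁶ m/s²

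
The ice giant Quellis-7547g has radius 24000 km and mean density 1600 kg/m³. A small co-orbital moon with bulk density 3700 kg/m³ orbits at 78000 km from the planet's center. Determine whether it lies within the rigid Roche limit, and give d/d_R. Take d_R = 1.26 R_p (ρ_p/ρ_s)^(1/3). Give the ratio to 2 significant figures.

d_R = 1.26 × (24000 km) × (1600/3700)^(1/3) = 22870 km
d/d_R = (78000) / (22870) = 3.4
Since d/d_R > 1, the body is outside the Roche limit.

outside; d/d_R ≈ 3.4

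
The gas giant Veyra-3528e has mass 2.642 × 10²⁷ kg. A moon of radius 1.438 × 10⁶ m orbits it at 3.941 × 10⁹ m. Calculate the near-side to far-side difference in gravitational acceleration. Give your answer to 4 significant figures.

1.657 × 10⁻⁵ m/s²

Δa = 4GMr/d³
   = 4 × (6.674 × 10⁻¹¹) × (2.642 × 10²⁷) × (1.438 × 10⁶) / (3.941 × 10⁹)³
   = 1.657 × 10⁻⁵ m/s²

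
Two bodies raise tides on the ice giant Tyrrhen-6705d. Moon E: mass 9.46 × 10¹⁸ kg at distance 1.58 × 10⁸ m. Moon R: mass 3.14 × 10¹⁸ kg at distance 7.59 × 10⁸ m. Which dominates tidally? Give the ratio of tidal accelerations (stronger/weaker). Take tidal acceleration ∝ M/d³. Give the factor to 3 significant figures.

The tide-raising term goes as M/d³ (the gradient of a 1/d² field).
Moon E: (9.46 × 10¹⁸) / (1.58 × 10⁸)³ = 2.398 × 10⁻⁶
Moon R: (3.14 × 10¹⁸) / (7.59 × 10⁸)³ = 7.181 × 10⁻⁹
Ratio (larger/smaller) = 334

Moon E, by a factor of ≈ 334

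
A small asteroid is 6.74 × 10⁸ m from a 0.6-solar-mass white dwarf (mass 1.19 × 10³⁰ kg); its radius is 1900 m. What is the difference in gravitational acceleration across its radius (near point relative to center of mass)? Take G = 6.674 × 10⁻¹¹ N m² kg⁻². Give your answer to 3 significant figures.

9.86 × 10⁻⁴ m/s²

The tidal stretch is the gradient of GM/d² times the body's extent r, hence the 1/d³ dependence.
a_tidal = 2GMr/d³
        = 2 × (6.674 × 10⁻¹¹) × (1.19 × 10³⁰) × (1900) / (6.74 × 10⁸)³
        = 9.86 × 10⁻⁴ m/s²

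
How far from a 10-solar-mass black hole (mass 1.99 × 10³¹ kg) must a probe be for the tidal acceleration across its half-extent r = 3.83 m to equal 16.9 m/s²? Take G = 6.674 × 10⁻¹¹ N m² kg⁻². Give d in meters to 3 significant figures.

2GMr/d³ = a_tidal  ⇒  d = (2GMr / a_tidal)^(1/3)
d = (2 × 6.674×10⁻¹¹ × (1.99 × 10³¹) × (3.83) / (16.9))^(1/3)
  = 8.44 × 10⁶ m

8.44 × 10⁶ m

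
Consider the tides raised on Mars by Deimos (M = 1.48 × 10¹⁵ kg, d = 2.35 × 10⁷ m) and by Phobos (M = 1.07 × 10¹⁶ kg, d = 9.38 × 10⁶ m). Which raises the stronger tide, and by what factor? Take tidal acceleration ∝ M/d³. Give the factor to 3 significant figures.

Phobos, by a factor of ≈ 114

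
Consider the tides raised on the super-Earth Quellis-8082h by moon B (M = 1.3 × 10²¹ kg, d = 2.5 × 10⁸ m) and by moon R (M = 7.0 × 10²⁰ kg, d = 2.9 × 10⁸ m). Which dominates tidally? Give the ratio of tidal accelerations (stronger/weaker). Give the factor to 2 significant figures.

Moon B, by a factor of ≈ 2.9

Tidal acceleration ∝ M/d³, so compare M/d³ for each.
Moon B: (1.3 × 10²¹) / (2.5 × 10⁸)³ = 8.320 × 10⁻⁵
Moon R: (7.0 × 10²⁰) / (2.9 × 10⁸)³ = 2.870 × 10⁻⁵
Ratio (larger/smaller) = 2.9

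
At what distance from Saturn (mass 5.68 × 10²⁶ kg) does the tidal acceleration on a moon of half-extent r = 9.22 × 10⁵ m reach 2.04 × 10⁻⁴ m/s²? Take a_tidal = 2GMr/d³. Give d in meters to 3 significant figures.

2GMr/d³ = a_tidal  ⇒  d = (2GMr / a_tidal)^(1/3)
d = (2 × 6.674×10⁻¹¹ × (5.68 × 10²⁶) × (9.22 × 10⁵) / (2.04 × 10⁻⁴))^(1/3)
  = 7.00 × 10⁸ m

7.00 × 10⁸ m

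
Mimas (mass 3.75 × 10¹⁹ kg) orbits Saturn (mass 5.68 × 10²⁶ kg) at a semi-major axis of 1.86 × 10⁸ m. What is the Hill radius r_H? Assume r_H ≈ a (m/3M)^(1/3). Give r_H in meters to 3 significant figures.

r_H ≈ a (m/3M)^(1/3)
    = (1.86 × 10⁸) × (3.75 × 10¹⁹ / (3 × 5.68 × 10²⁶))^(1/3)
    = 5.21 × 10⁵ m

5.21 × 10⁵ m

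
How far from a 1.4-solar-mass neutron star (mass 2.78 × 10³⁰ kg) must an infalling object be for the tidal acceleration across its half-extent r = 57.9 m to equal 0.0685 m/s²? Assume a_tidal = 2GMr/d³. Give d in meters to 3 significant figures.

2GMr/d³ = a_tidal  ⇒  d = (2GMr / a_tidal)^(1/3)
d = (2 × 6.674×10⁻¹¹ × (2.78 × 10³⁰) × (57.9) / (0.0685))^(1/3)
  = 6.79 × 10⁷ m

6.79 × 10⁷ m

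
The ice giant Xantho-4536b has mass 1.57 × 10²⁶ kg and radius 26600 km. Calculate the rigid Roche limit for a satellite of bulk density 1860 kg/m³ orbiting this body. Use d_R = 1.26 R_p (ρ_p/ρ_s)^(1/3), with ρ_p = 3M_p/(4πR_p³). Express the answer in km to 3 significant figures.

ρ_p = 3M_p/(4πR_p³) = 3 × (1.57 × 10²⁶) / (4π × (2.66 × 10⁷ m)³) = 1990 kg/m³
d_R = 1.26 × 26600 km × (1990/1860)^(1/3)
    = 34300 km

34300 km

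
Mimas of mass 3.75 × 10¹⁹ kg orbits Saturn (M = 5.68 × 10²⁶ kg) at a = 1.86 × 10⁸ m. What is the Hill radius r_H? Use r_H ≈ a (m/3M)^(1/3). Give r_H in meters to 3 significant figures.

5.21 × 10⁵ m

r_H ≈ a (m/3M)^(1/3)
    = (1.86 × 10⁸) × (3.75 × 10¹⁹ / (3 × 5.68 × 10²⁶))^(1/3)
    = 5.21 × 10⁵ m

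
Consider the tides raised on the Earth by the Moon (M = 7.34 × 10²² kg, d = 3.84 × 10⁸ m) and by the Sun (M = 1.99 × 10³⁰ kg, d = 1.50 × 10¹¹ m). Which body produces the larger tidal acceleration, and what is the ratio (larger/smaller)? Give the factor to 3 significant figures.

The Moon, by a factor of ≈ 2.20

Compare M/d³ for the two perturbers:
The Moon: (7.34 × 10²²) / (3.84 × 10⁸)³ = 1.296 × 10⁻³
The Sun: (1.99 × 10³⁰) / (1.50 × 10¹¹)³ = 5.896 × 10⁻⁴
Ratio (larger/smaller) = 2.20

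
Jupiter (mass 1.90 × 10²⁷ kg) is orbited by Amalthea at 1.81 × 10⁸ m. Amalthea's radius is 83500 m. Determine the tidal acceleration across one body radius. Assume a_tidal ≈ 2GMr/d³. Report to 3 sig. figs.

3.57 × 10⁻³ m/s²

Δg = 2GMr/d³
   = 2 × (6.674 × 10⁻¹¹) × (1.90 × 10²⁷) × (83500) / (1.81 × 10⁸)³
   = 3.57 × 10⁻³ m/s²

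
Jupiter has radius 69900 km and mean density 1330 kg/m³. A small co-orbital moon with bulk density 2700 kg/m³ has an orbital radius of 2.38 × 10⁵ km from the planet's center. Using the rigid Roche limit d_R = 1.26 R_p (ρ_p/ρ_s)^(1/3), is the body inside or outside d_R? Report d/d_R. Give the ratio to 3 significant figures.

d_R = 1.26 × (69900 km) × (1330/2700)^(1/3) = 69560 km
d/d_R = (2.38 × 10⁵) / (69560) = 3.42
Since d/d_R > 1, the body is outside the Roche limit.

outside; d/d_R ≈ 3.42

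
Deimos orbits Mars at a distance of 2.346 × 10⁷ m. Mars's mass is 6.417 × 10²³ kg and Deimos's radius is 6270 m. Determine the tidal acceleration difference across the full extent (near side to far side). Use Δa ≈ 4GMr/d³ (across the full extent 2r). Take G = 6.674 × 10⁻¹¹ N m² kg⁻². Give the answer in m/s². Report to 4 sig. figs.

Δa = 4GMr/d³
   = 4 × (6.674 × 10⁻¹¹) × (6.417 × 10²³) × (6270) / (2.346 × 10⁷)³
   = 8.319 × 10⁻⁵ m/s²

8.319 × 10⁻⁵ m/s²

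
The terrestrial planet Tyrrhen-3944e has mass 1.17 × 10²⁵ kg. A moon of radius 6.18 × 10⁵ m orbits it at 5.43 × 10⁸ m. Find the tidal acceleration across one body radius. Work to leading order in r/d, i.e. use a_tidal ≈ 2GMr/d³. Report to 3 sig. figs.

Δg = 2GMr/d³
   = 2 × (6.674 × 10⁻¹¹) × (1.17 × 10²⁵) × (6.18 × 10⁵) / (5.43 × 10⁸)³
   = 6.03 × 10⁻⁶ m/s²

6.03 × 10⁻⁶ m/s²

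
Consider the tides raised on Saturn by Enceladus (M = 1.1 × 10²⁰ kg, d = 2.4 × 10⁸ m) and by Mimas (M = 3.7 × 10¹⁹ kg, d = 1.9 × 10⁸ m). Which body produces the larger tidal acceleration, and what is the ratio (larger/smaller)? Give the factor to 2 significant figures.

Tidal stretch scales as M/d³; compute that for each body.
Enceladus: (1.1 × 10²⁰) / (2.4 × 10⁸)³ = 7.957 × 10⁻⁶
Mimas: (3.7 × 10¹⁹) / (1.9 × 10⁸)³ = 5.394 × 10⁻⁶
Ratio (larger/smaller) = 1.5

Enceladus, by a factor of ≈ 1.5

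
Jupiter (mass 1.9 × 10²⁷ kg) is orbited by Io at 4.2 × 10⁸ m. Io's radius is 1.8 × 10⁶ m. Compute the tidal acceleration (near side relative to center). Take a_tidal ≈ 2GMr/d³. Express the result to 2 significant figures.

Since r ≪ d, expand the inverse-square field across one radius to get the leading 2GMr/d³ term.
Δg = 2GMr/d³
   = 2 × (6.674 × 10⁻¹¹) × (1.9 × 10²⁷) × (1.8 × 10⁶) / (4.2 × 10⁸)³
   = 6.2 × 10⁻³ m/s²

6.2 × 10⁻³ m/s²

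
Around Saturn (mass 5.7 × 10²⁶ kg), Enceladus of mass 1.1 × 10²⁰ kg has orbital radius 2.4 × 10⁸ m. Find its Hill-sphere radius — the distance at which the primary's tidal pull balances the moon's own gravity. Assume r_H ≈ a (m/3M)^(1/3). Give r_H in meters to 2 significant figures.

9.6 × 10⁵ m

r_H ≈ a (m/3M)^(1/3)
    = (2.4 × 10⁸) × (1.1 × 10²⁰ / (3 × 5.7 × 10²⁶))^(1/3)
    = 9.6 × 10⁵ m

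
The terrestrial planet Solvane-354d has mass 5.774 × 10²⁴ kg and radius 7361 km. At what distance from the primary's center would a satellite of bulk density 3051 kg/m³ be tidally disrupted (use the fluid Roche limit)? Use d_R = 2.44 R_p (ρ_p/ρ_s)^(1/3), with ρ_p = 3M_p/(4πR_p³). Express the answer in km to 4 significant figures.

18720 km

ρ_p = 3M_p/(4πR_p³) = 3 × (5.774 × 10²⁴) / (4π × (7.361 × 10⁶ m)³) = 3456 kg/m³
d_R = 2.44 × 7361 km × (3456/3051)^(1/3)
    = 18720 km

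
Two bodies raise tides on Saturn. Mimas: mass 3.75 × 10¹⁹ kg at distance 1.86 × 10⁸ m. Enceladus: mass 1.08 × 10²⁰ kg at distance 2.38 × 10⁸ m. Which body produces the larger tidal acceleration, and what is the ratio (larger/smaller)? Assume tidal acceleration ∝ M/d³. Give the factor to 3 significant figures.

Compare M/d³ for the two perturbers:
Mimas: (3.75 × 10¹⁹) / (1.86 × 10⁸)³ = 5.828 × 10⁻⁶
Enceladus: (1.08 × 10²⁰) / (2.38 × 10⁸)³ = 8.011 × 10⁻⁶
Ratio (larger/smaller) = 1.37

Enceladus, by a factor of ≈ 1.37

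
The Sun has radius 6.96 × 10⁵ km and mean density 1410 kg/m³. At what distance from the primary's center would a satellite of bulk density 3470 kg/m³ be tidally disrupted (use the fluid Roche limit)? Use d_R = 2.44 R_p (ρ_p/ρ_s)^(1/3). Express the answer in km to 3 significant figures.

1.26 × 10⁶ km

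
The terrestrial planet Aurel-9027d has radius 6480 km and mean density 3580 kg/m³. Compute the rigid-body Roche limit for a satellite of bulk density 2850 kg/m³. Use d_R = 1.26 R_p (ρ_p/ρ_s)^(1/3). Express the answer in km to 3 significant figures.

8810 km

d_R = 1.26 × 6480 km × (3580/2850)^(1/3)
    = 8810 km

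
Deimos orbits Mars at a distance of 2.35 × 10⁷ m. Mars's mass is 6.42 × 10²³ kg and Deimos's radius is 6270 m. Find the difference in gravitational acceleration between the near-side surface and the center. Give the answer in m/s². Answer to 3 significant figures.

4.14 × 10⁻⁵ m/s²

The tidal stretch is the gradient of GM/d² times the body's extent r, hence the 1/d³ dependence.
a_tidal = 2GMr/d³
        = 2 × (6.674 × 10⁻¹¹) × (6.42 × 10²³) × (6270) / (2.35 × 10⁷)³
        = 4.14 × 10⁻⁵ m/s²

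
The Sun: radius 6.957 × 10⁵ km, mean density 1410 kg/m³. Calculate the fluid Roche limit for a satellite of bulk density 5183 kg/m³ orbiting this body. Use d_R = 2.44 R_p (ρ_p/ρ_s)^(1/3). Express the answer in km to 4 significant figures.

1.100 × 10⁶ km

d_R = 2.44 × 6.957 × 10⁵ km × (1410/5183)^(1/3)
    = 1.100 × 10⁶ km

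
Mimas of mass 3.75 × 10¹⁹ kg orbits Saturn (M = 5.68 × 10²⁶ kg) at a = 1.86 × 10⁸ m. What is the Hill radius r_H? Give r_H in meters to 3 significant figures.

r_H ≈ a (m/3M)^(1/3)
    = (1.86 × 10⁸) × (3.75 × 10¹⁹ / (3 × 5.68 × 10²⁶))^(1/3)
    = 5.21 × 10⁵ m

5.21 × 10⁵ m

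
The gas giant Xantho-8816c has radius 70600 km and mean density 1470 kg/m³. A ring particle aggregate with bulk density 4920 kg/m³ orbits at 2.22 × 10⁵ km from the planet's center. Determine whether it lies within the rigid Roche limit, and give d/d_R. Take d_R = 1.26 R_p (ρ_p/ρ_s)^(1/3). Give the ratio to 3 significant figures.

d_R = 1.26 × (70600 km) × (1470/4920)^(1/3) = 59470 km
d/d_R = (2.22 × 10⁵) / (59470) = 3.73
Since d/d_R > 1, the body is outside the Roche limit.

outside; d/d_R ≈ 3.73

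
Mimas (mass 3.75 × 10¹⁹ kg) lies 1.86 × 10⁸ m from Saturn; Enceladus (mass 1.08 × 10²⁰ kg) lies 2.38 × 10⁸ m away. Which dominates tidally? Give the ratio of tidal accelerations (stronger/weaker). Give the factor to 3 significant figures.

Tidal stretch scales as M/d³; compute that for each body.
Mimas: (3.75 × 10¹⁹) / (1.86 × 10⁸)³ = 5.828 × 10⁻⁶
Enceladus: (1.08 × 10²⁰) / (2.38 × 10⁸)³ = 8.011 × 10⁻⁶
Ratio (larger/smaller) = 1.37

Enceladus, by a factor of ≈ 1.37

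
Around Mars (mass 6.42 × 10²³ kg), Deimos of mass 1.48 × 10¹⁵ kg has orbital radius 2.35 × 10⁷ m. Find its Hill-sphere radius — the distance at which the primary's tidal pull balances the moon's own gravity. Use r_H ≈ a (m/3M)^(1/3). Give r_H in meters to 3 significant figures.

r_H ≈ a (m/3M)^(1/3)
    = (2.35 × 10⁷) × (1.48 × 10¹⁵ / (3 × 6.42 × 10²³))^(1/3)
    = 2.15 × 10⁴ m

2.15 × 10⁴ m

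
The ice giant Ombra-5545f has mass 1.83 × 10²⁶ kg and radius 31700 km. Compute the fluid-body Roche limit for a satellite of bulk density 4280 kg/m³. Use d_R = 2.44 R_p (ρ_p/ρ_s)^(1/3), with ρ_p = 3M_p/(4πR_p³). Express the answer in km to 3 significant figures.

52900 km

ρ_p = 3M_p/(4πR_p³) = 3 × (1.83 × 10²⁶) / (4π × (3.17 × 10⁷ m)³) = 1370 kg/m³
d_R = 2.44 × 31700 km × (1370/4280)^(1/3)
    = 52900 km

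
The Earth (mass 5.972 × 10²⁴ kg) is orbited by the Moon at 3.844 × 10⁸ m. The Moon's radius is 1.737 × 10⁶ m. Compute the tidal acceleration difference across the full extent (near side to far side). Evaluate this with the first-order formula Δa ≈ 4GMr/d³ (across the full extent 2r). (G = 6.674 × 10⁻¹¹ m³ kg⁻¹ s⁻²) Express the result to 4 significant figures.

a_tidal = 4GMr/d³
        = 4 × (6.674 × 10⁻¹¹) × (5.972 × 10²⁴) × (1.737 × 10⁶) / (3.844 × 10⁸)³
        = 4.875 × 10⁻⁵ m/s²

4.875 × 10⁻⁵ m/s²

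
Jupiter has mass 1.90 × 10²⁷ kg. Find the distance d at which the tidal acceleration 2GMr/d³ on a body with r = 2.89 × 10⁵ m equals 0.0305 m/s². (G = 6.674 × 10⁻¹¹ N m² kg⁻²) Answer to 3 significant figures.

1.34 × 10⁸ m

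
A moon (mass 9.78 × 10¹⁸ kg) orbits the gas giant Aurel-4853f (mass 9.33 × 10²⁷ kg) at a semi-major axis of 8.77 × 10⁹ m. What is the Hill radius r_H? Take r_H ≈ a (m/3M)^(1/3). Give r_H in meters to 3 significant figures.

6.18 × 10⁶ m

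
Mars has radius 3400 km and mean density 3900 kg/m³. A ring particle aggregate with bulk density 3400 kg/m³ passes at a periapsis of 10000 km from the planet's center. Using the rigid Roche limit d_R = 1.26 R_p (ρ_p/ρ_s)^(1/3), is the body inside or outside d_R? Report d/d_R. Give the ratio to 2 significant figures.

outside; d/d_R ≈ 2.2

d_R = 1.26 × (3400 km) × (3900/3400)^(1/3) = 4484 km
d/d_R = (10000) / (4484) = 2.2
Since d/d_R > 1, the body is outside the Roche limit.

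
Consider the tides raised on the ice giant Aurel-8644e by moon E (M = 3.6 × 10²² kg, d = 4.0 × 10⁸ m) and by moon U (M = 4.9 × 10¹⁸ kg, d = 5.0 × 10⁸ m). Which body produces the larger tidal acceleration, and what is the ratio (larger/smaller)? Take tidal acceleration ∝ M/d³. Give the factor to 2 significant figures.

The tide-raising term goes as M/d³ (the gradient of a 1/d² field).
Moon E: (3.6 × 10²²) / (4.0 × 10⁸)³ = 5.625 × 10⁻⁴
Moon U: (4.9 × 10¹⁸) / (5.0 × 10⁸)³ = 3.920 × 10⁻⁸
Ratio (larger/smaller) = 14000

Moon E, by a factor of ≈ 14000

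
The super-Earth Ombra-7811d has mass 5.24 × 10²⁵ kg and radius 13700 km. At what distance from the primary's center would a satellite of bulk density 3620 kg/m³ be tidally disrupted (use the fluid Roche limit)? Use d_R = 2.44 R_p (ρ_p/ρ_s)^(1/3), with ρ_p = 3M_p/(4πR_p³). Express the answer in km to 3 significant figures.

36900 km

ρ_p = 3M_p/(4πR_p³) = 3 × (5.24 × 10²⁵) / (4π × (1.37 × 10⁷ m)³) = 4860 kg/m³
d_R = 2.44 × 13700 km × (4860/3620)^(1/3)
    = 36900 km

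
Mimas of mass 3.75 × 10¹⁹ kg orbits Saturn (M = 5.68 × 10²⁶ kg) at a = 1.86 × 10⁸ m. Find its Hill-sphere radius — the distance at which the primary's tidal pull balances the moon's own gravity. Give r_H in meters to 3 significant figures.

r_H ≈ a (m/3M)^(1/3)
    = (1.86 × 10⁸) × (3.75 × 10¹⁹ / (3 × 5.68 × 10²⁶))^(1/3)
    = 5.21 × 10⁵ m

5.21 × 10⁵ m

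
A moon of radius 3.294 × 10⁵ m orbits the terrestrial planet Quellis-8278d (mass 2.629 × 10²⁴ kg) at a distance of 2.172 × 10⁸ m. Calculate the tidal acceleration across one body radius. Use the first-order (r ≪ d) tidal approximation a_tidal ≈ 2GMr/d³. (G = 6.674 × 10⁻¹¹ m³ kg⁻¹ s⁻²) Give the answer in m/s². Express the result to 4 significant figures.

1.128 × 10⁻⁵ m/s²

Δa = 2GMr/d³
   = 2 × (6.674 × 10⁻¹¹) × (2.629 × 10²⁴) × (3.294 × 10⁵) / (2.172 × 10⁸)³
   = 1.128 × 10⁻⁵ m/s²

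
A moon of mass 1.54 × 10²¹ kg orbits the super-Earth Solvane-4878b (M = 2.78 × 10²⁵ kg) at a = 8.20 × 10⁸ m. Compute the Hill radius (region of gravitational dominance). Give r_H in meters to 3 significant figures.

2.17 × 10⁷ m

r_H ≈ a (m/3M)^(1/3)
    = (8.20 × 10⁸) × (1.54 × 10²¹ / (3 × 2.78 × 10²⁵))^(1/3)
    = 2.17 × 10⁷ m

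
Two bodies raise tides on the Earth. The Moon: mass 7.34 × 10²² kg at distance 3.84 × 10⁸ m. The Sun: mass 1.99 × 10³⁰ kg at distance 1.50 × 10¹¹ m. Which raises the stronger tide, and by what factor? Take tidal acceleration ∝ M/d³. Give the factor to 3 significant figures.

Compare M/d³ for the two perturbers:
The Moon: (7.34 × 10²²) / (3.84 × 10⁸)³ = 1.296 × 10⁻³
The Sun: (1.99 × 10³⁰) / (1.50 × 10¹¹)³ = 5.896 × 10⁻⁴
Ratio (larger/smaller) = 2.20

The Moon, by a factor of ≈ 2.20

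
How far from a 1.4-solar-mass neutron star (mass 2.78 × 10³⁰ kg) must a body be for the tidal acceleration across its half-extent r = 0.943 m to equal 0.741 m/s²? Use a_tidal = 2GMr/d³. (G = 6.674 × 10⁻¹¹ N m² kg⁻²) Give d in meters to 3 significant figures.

2GMr/d³ = a_tidal  ⇒  d = (2GMr / a_tidal)^(1/3)
d = (2 × 6.674×10⁻¹¹ × (2.78 × 10³⁰) × (0.943) / (0.741))^(1/3)
  = 7.79 × 10⁶ m

7.79 × 10⁶ m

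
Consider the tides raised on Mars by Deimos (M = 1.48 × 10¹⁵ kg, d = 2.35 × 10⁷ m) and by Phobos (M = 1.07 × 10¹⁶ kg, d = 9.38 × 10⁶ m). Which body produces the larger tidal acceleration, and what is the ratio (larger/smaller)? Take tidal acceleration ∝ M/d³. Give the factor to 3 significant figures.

Phobos, by a factor of ≈ 114

Tidal acceleration ∝ M/d³, so compare M/d³ for each.
Deimos: (1.48 × 10¹⁵) / (2.35 × 10⁷)³ = 1.140 × 10⁻⁷
Phobos: (1.07 × 10¹⁶) / (9.38 × 10⁶)³ = 1.297 × 10⁻⁵
Ratio (larger/smaller) = 114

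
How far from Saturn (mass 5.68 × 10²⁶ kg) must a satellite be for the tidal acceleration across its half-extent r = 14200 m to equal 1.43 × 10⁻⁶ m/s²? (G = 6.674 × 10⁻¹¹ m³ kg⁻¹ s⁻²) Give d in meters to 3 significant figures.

9.10 × 10⁸ m

2GMr/d³ = a_tidal  ⇒  d = (2GMr / a_tidal)^(1/3)
d = (2 × 6.674×10⁻¹¹ × (5.68 × 10²⁶) × (14200) / (1.43 × 10⁻⁶))^(1/3)
  = 9.10 × 10⁸ m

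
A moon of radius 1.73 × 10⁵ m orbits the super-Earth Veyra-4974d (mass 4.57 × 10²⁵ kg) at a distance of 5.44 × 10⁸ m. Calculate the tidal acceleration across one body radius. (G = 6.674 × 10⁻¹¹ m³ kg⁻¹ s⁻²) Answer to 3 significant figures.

6.56 × 10⁻⁶ m/s²

The tidal stretch is the gradient of GM/d² times the body's extent r, hence the 1/d³ dependence.
Δa = 2GMr/d³
   = 2 × (6.674 × 10⁻¹¹) × (4.57 × 10²⁵) × (1.73 × 10⁵) / (5.44 × 10⁸)³
   = 6.56 × 10⁻⁶ m/s²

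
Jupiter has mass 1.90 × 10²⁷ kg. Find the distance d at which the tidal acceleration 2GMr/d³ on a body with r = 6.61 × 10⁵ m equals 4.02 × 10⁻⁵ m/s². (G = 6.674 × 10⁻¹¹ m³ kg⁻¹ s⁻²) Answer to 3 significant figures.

1.61 × 10⁹ m

2GMr/d³ = a_tidal  ⇒  d = (2GMr / a_tidal)^(1/3)
d = (2 × 6.674×10⁻¹¹ × (1.90 × 10²⁷) × (6.61 × 10⁵) / (4.02 × 10⁻⁵))^(1/3)
  = 1.61 × 10⁹ m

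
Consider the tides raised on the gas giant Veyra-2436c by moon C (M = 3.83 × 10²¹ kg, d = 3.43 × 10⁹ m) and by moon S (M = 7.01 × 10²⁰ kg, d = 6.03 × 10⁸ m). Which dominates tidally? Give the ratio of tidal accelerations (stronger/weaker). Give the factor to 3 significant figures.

Moon S, by a factor of ≈ 33.7

The tide-raising term goes as M/d³ (the gradient of a 1/d² field).
Moon C: (3.83 × 10²¹) / (3.43 × 10⁹)³ = 9.491 × 10⁻⁸
Moon S: (7.01 × 10²⁰) / (6.03 × 10⁸)³ = 3.197 × 10⁻⁶
Ratio (larger/smaller) = 33.7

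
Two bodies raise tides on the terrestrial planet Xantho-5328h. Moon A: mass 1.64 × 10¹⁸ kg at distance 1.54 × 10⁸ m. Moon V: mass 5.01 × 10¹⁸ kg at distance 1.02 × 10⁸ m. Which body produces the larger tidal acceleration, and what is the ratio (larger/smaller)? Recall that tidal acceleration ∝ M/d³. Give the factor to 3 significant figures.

The tide-raising term goes as M/d³ (the gradient of a 1/d² field).
Moon A: (1.64 × 10¹⁸) / (1.54 × 10⁸)³ = 4.490 × 10⁻⁷
Moon V: (5.01 × 10¹⁸) / (1.02 × 10⁸)³ = 4.721 × 10⁻⁶
Ratio (larger/smaller) = 10.5

Moon V, by a factor of ≈ 10.5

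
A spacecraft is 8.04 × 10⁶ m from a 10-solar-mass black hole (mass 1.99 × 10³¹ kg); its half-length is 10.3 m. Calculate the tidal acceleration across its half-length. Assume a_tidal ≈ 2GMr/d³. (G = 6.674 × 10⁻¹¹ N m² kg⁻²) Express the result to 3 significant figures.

Since r ≪ d, expand the inverse-square field across one radius to get the leading 2GMr/d³ term.
Δa = 2GMr/d³
   = 2 × (6.674 × 10⁻¹¹) × (1.99 × 10³¹) × (10.3) / (8.04 × 10⁶)³
   = 5.26 × 10¹ m/s²

5.26 × 10¹ m/s²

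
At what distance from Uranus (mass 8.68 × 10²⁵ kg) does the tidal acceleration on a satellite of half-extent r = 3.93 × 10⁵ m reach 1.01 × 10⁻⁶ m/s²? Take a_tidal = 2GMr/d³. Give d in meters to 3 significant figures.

1.65 × 10⁹ m

2GMr/d³ = a_tidal  ⇒  d = (2GMr / a_tidal)^(1/3)
d = (2 × 6.674×10⁻¹¹ × (8.68 × 10²⁵) × (3.93 × 10⁵) / (1.01 × 10⁻⁶))^(1/3)
  = 1.65 × 10⁹ m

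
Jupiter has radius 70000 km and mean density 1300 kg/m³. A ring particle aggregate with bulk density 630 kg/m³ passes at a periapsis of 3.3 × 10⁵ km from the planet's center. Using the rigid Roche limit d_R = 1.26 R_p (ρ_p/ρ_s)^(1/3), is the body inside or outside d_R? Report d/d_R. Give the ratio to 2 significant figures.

outside; d/d_R ≈ 2.9

d_R = 1.26 × (70000 km) × (1300/630)^(1/3) = 1.123 × 10⁵ km
d/d_R = (3.3 × 10⁵) / (1.123 × 10⁵) = 2.9
Since d/d_R > 1, the body is outside the Roche limit.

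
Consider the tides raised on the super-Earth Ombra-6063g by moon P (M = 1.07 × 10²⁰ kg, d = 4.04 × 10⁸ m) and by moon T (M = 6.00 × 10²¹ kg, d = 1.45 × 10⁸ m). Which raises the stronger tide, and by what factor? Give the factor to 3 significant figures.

Moon T, by a factor of ≈ 1210

The tide-raising term goes as M/d³ (the gradient of a 1/d² field).
Moon P: (1.07 × 10²⁰) / (4.04 × 10⁸)³ = 1.623 × 10⁻⁶
Moon T: (6.00 × 10²¹) / (1.45 × 10⁸)³ = 1.968 × 10⁻³
Ratio (larger/smaller) = 1210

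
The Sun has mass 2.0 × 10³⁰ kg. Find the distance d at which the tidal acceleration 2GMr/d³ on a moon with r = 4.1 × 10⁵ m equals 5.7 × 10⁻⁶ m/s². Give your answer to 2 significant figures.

2GMr/d³ = a_tidal  ⇒  d = (2GMr / a_tidal)^(1/3)
d = (2 × 6.674×10⁻¹¹ × (2.0 × 10³⁰) × (4.1 × 10⁵) / (5.7 × 10⁻⁶))^(1/3)
  = 2.7 × 10¹⁰ m

2.7 × 10¹⁰ m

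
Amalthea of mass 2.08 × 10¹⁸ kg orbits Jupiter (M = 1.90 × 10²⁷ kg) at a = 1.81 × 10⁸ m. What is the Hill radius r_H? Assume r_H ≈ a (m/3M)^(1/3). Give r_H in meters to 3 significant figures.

1.29 × 10⁵ m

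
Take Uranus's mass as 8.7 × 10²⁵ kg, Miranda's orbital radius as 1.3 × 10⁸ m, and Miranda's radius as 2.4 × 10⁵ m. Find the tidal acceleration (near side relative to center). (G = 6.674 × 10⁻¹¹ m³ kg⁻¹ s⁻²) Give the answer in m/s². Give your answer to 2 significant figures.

1.3 × 10⁻³ m/s²

Δg = 2GMr/d³
   = 2 × (6.674 × 10⁻¹¹) × (8.7 × 10²⁵) × (2.4 × 10⁵) / (1.3 × 10⁸)³
   = 1.3 × 10⁻³ m/s²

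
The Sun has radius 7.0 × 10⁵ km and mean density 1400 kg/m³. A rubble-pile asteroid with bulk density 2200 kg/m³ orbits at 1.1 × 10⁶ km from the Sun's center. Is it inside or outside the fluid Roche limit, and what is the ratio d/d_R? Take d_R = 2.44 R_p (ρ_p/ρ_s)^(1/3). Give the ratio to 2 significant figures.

d_R = 2.44 × (7.0 × 10⁵ km) × (1400/2200)^(1/3) = 1.469 × 10⁶ km
d/d_R = (1.1 × 10⁶) / (1.469 × 10⁶) = 0.75
Since d/d_R < 1, the body is inside the Roche limit.

inside; d/d_R ≈ 0.75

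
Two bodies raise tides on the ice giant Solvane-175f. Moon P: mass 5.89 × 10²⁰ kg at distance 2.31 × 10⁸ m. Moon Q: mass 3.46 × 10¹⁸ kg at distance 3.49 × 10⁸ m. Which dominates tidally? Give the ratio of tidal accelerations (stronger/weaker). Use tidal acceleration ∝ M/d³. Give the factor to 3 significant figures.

The tide-raising term goes as M/d³ (the gradient of a 1/d² field).
Moon P: (5.89 × 10²⁰) / (2.31 × 10⁸)³ = 4.778 × 10⁻⁵
Moon Q: (3.46 × 10¹⁸) / (3.49 × 10⁸)³ = 8.140 × 10⁻⁸
Ratio (larger/smaller) = 587

Moon P, by a factor of ≈ 587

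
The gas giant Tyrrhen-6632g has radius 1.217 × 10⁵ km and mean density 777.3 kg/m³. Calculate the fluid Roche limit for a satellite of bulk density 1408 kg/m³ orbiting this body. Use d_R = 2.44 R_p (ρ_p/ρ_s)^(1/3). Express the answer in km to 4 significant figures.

d_R = 2.44 × 1.217 × 10⁵ km × (777.3/1408)^(1/3)
    = 2.436 × 10⁵ km

2.436 × 10⁵ km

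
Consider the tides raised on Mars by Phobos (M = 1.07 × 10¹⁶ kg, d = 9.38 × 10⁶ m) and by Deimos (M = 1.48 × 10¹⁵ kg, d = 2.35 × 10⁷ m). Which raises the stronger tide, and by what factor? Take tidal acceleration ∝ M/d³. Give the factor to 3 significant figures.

Compare M/d³ for the two perturbers:
Phobos: (1.07 × 10¹⁶) / (9.38 × 10⁶)³ = 1.297 × 10⁻⁵
Deimos: (1.48 × 10¹⁵) / (2.35 × 10⁷)³ = 1.140 × 10⁻⁷
Ratio (larger/smaller) = 114

Phobos, by a factor of ≈ 114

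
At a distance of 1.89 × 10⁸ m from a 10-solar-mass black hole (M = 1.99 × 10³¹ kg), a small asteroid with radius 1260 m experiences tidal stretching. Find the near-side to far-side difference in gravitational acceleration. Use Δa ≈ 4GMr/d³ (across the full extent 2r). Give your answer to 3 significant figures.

9.91 × 10⁻¹ m/s²

a_tidal = 4GMr/d³
        = 4 × (6.674 × 10⁻¹¹) × (1.99 × 10³¹) × (1260) / (1.89 × 10⁸)³
        = 9.91 × 10⁻¹ m/s²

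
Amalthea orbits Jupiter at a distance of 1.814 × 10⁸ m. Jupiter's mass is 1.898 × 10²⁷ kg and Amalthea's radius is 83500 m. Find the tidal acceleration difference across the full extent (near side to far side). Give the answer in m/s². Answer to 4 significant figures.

a_tidal = 4GMr/d³
        = 4 × (6.674 × 10⁻¹¹) × (1.898 × 10²⁷) × (83500) / (1.814 × 10⁸)³
        = 7.088 × 10⁻³ m/s²

7.088 × 10⁻³ m/s²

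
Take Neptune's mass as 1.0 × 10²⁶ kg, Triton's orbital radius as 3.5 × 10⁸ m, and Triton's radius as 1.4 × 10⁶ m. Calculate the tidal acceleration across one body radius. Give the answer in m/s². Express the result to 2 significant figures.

a_tidal = 2GMr/d³
        = 2 × (6.674 × 10⁻¹¹) × (1.0 × 10²⁶) × (1.4 × 10⁶) / (3.5 × 10⁸)³
        = 4.4 × 10⁻⁴ m/s²

4.4 × 10⁻⁴ m/s²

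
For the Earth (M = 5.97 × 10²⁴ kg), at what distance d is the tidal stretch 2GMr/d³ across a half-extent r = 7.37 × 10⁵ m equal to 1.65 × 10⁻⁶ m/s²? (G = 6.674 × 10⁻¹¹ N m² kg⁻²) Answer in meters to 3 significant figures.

7.09 × 10⁸ m

2GMr/d³ = a_tidal  ⇒  d = (2GMr / a_tidal)^(1/3)
d = (2 × 6.674×10⁻¹¹ × (5.97 × 10²⁴) × (7.37 × 10⁵) / (1.65 × 10⁻⁶))^(1/3)
  = 7.09 × 10⁸ m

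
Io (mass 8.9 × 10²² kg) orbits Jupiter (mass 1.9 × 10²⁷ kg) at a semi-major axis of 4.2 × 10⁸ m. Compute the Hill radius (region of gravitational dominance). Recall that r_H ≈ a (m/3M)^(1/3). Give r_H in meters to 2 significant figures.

1.0 × 10⁷ m

r_H ≈ a (m/3M)^(1/3)
    = (4.2 × 10⁸) × (8.9 × 10²² / (3 × 1.9 × 10²⁷))^(1/3)
    = 1.0 × 10⁷ m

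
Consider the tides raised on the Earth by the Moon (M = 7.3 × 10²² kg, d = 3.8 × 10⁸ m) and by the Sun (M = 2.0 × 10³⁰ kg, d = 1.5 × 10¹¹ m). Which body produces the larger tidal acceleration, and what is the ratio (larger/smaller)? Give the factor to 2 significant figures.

Compare M/d³ for the two perturbers:
The Moon: (7.3 × 10²²) / (3.8 × 10⁸)³ = 1.330 × 10⁻³
The Sun: (2.0 × 10³⁰) / (1.5 × 10¹¹)³ = 5.926 × 10⁻⁴
Ratio (larger/smaller) = 2.2

The Moon, by a factor of ≈ 2.2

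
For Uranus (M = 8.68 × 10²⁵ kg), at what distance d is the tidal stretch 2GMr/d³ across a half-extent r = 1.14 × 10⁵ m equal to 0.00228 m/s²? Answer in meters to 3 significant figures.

2GMr/d³ = a_tidal  ⇒  d = (2GMr / a_tidal)^(1/3)
d = (2 × 6.674×10⁻¹¹ × (8.68 × 10²⁵) × (1.14 × 10⁵) / (0.00228))^(1/3)
  = 8.34 × 10⁷ m

8.34 × 10⁷ m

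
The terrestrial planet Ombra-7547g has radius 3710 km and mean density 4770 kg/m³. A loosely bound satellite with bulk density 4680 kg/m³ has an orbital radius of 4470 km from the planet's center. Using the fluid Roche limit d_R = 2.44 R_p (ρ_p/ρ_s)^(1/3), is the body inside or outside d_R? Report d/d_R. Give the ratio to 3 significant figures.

inside; d/d_R ≈ 0.491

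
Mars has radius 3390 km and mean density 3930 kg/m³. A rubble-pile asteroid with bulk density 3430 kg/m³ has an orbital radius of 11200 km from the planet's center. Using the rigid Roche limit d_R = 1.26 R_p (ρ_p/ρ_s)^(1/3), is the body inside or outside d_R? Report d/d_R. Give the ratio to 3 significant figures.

d_R = 1.26 × (3390 km) × (3930/3430)^(1/3) = 4470 km
d/d_R = (11200) / (4470) = 2.51
Since d/d_R > 1, the body is outside the Roche limit.

outside; d/d_R ≈ 2.51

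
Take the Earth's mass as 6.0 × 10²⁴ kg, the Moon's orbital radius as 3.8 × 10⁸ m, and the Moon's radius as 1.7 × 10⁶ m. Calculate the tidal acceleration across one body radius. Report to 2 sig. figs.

2.5 × 10⁻⁵ m/s²

The tidal stretch is the gradient of GM/d² times the body's extent r, hence the 1/d³ dependence.
Δa = 2GMr/d³
   = 2 × (6.674 × 10⁻¹¹) × (6.0 × 10²⁴) × (1.7 × 10⁶) / (3.8 × 10⁸)³
   = 2.5 × 10⁻⁵ m/s²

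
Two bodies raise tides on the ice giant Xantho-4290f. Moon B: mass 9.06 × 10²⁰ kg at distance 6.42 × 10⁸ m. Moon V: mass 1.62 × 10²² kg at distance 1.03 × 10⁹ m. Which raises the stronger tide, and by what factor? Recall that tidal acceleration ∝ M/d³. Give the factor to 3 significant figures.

Compare M/d³ for the two perturbers:
Moon B: (9.06 × 10²⁰) / (6.42 × 10⁸)³ = 3.424 × 10⁻⁶
Moon V: (1.62 × 10²²) / (1.03 × 10⁹)³ = 1.483 × 10⁻⁵
Ratio (larger/smaller) = 4.33

Moon V, by a factor of ≈ 4.33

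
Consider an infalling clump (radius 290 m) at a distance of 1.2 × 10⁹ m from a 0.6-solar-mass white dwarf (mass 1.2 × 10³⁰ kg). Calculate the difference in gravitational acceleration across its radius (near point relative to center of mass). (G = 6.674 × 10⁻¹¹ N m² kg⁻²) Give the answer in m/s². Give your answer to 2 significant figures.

2.7 × 10⁻⁵ m/s²

Since r ≪ d, expand the inverse-square field across one radius to get the leading 2GMr/d³ term.
a_tidal = 2GMr/d³
        = 2 × (6.674 × 10⁻¹¹) × (1.2 × 10³⁰) × (290) / (1.2 × 10⁹)³
        = 2.7 × 10⁻⁵ m/s²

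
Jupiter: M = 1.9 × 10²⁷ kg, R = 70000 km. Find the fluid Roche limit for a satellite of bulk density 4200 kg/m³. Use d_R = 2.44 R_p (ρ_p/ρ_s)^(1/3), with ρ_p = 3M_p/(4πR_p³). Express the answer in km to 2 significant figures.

1.2 × 10⁵ km

ρ_p = 3M_p/(4πR_p³) = 3 × (1.9 × 10²⁷) / (4π × (7.0 × 10⁷ m)³) = 1300 kg/m³
d_R = 2.44 × 70000 km × (1300/4200)^(1/3)
    = 1.2 × 10⁵ km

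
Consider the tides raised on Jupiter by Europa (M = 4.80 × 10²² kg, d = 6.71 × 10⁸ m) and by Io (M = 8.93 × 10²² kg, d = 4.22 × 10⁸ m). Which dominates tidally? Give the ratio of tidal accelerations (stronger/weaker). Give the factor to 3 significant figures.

Io, by a factor of ≈ 7.48

Tidal acceleration ∝ M/d³, so compare M/d³ for each.
Europa: (4.80 × 10²²) / (6.71 × 10⁸)³ = 1.589 × 10⁻⁴
Io: (8.93 × 10²²) / (4.22 × 10⁸)³ = 1.188 × 10⁻³
Ratio (larger/smaller) = 7.48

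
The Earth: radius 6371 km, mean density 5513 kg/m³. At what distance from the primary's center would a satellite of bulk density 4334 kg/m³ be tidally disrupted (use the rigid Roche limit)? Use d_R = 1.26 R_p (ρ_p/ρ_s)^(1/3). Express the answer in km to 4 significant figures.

d_R = 1.26 × 6371 km × (5513/4334)^(1/3)
    = 8698 km

8698 km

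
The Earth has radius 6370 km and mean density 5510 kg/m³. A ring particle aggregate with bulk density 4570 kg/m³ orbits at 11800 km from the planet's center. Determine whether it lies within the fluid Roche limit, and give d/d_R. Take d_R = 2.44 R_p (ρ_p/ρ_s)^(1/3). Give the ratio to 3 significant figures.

inside; d/d_R ≈ 0.713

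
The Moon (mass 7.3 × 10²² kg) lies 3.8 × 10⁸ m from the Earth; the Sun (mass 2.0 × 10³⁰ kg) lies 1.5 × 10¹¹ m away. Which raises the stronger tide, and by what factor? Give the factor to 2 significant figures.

The Moon, by a factor of ≈ 2.2

Tidal stretch scales as M/d³; compute that for each body.
The Moon: (7.3 × 10²²) / (3.8 × 10⁸)³ = 1.330 × 10⁻³
The Sun: (2.0 × 10³⁰) / (1.5 × 10¹¹)³ = 5.926 × 10⁻⁴
Ratio (larger/smaller) = 2.2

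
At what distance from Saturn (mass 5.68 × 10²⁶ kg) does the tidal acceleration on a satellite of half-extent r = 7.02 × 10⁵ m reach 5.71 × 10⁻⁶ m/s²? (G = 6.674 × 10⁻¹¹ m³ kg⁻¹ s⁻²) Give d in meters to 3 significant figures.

2GMr/d³ = a_tidal  ⇒  d = (2GMr / a_tidal)^(1/3)
d = (2 × 6.674×10⁻¹¹ × (5.68 × 10²⁶) × (7.02 × 10⁵) / (5.71 × 10⁻⁶))^(1/3)
  = 2.10 × 10⁹ m

2.10 × 10⁹ m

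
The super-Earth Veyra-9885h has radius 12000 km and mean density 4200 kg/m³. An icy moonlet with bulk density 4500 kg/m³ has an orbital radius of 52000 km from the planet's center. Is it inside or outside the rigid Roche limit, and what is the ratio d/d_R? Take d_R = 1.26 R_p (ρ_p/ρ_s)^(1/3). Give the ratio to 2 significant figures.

outside; d/d_R ≈ 3.5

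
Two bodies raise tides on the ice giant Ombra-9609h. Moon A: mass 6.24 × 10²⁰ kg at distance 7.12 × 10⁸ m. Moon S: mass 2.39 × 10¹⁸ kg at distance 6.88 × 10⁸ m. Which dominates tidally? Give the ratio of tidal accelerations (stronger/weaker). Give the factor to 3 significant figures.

The tide-raising term goes as M/d³ (the gradient of a 1/d² field).
Moon A: (6.24 × 10²⁰) / (7.12 × 10⁸)³ = 1.729 × 10⁻⁶
Moon S: (2.39 × 10¹⁸) / (6.88 × 10⁸)³ = 7.339 × 10⁻⁹
Ratio (larger/smaller) = 236

Moon A, by a factor of ≈ 236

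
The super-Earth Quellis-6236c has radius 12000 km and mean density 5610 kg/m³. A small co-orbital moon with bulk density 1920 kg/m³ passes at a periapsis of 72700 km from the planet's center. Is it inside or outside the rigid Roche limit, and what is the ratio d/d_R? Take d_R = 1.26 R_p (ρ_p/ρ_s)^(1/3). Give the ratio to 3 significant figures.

d_R = 1.26 × (12000 km) × (5610/1920)^(1/3) = 21620 km
d/d_R = (72700) / (21620) = 3.36
Since d/d_R > 1, the body is outside the Roche limit.

outside; d/d_R ≈ 3.36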